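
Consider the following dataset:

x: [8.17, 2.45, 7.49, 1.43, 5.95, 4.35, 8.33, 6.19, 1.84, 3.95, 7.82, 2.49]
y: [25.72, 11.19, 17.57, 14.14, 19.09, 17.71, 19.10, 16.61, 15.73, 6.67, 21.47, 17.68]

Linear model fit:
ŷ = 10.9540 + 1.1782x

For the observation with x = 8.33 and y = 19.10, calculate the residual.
Residual = -1.6684

The residual is the difference between the actual value and the predicted value:

Residual = y - ŷ

Step 1: Calculate predicted value
ŷ = 10.9540 + 1.1782 × 8.33
ŷ = 20.7684

Step 2: Calculate residual
Residual = 19.10 - 20.7684
Residual = -1.6684

The residual is negative, so the observed y = 19.10 sits below the regression line (the line overestimates it by 1.6684).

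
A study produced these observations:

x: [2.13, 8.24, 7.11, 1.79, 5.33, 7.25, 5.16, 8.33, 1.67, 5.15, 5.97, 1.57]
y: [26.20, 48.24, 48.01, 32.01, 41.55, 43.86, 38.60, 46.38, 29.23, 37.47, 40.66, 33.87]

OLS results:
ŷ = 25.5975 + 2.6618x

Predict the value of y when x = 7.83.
ŷ = 46.4394

x = 7.83 lies inside the observed range [1.57, 8.33], so the fitted equation applies directly:

ŷ = 25.5975 + 2.6618 × 7.83
ŷ = 25.5975 + 20.8419
ŷ = 46.4394

This is a point prediction; actual observations scatter around it by roughly the residual standard deviation.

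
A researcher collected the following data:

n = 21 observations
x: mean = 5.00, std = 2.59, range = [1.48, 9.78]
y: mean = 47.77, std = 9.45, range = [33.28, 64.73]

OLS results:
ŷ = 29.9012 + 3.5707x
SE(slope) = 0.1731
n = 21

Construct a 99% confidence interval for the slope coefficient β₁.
The 99% CI for β₁ is (3.0755, 4.0659)

Confidence interval for the slope:

The 99% CI for β₁ is: β̂₁ ± t*(α/2, n-2) × SE(β̂₁)

Step 1: Find critical t-value
- Confidence level = 0.99
- Degrees of freedom = n - 2 = 21 - 2 = 19
- t*(α/2, 19) = 2.8609

Step 2: Calculate margin of error
Margin = 2.8609 × 0.1731 = 0.4952

Step 3: Construct interval
CI = 3.5707 ± 0.4952
CI = (3.0755, 4.0659)

Interpretation: intervals built this way capture the true β₁ in 99% of repeated samples; here the plausible range for the per-unit effect of x on y is 3.0755 to 4.0659.
Both endpoints are positive, so the data support a genuinely positive slope at this confidence level.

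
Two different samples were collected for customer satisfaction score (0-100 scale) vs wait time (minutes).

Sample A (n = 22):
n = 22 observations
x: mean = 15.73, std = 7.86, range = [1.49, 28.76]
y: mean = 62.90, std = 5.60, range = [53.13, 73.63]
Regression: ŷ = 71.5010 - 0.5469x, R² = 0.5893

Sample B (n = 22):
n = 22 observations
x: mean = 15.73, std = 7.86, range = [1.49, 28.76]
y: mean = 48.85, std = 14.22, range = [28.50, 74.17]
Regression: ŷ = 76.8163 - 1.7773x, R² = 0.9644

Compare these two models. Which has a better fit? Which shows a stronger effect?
Model B has the better fit (R² = 0.9644 vs 0.5893). Model B shows the stronger effect (|β₁| = 1.7773 vs 0.5469).

Model Comparison:

Which explains more variance? (R²)
- Model A: R² = 0.5893 → 58.93% of variance in satisfaction score explained
- Model B: R² = 0.9644 → 96.44% of variance in satisfaction score explained
- 0.9644 > 0.5893 → Model B has the better fit

Effect size (slope magnitude):
- Model A: β₁ = -0.5469 → predicted satisfaction score falls 0.5469 points per additional minute of wait time
- Model B: β₁ = -1.7773 → predicted satisfaction score falls 1.7773 points per additional minute of wait time
- |-0.5469| < |-1.7773| → Model B shows the stronger marginal effect

Note: The two samples could reflect different populations, time periods, or measurement quality.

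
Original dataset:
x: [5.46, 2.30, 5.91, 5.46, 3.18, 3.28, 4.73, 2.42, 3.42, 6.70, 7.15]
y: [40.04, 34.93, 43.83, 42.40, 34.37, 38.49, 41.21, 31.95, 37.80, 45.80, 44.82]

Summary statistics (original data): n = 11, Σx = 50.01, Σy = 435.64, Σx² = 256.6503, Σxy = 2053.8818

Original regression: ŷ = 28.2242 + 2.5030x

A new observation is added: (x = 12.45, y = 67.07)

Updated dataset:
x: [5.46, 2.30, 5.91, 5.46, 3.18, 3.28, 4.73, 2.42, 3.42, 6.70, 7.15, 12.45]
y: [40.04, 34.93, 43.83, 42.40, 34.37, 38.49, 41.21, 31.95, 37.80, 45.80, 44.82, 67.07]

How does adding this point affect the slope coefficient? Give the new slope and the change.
Adding the point moves β₁ from 2.5030 to 3.1462, i.e. it increases by 0.6432 (+25.7%).

x = 12.45 lies well outside the original x-range [2.30, 7.15] (x̄ ≈ 4.55), so this observation has high leverage and can move the slope substantially.

Step 1: Update the sums with the new point (n goes from 11 to 12)
Σx  = 50.01 + 12.45 = 62.46
Σy  = 435.64 + 67.07 = 502.71
Σx² = 256.6503 + 12.45² = 256.6503 + 155.0025 = 411.6528
Σxy = 2053.8818 + 12.45×67.07 = 2053.8818 + 835.0215 = 2888.9033

Step 2: Recompute the slope with b₁ = (nΣxy − ΣxΣy) / (nΣx² − (Σx)²)
Numerator   = 12×2888.9033 − 62.46×502.71 = 34666.8396 − 31399.2666 = 3267.5730
Denominator = 12×411.6528 − 62.46² = 4939.8336 − 3901.2516 = 1038.5820
b₁(new) = 3267.5730 / 1038.5820 = 3.1462

(Same formula on the original sums: (11×2053.8818 − 50.01×435.64) / (11×256.6503 − 50.01²) = 806.3434 / 322.1532 = 2.5030, matching the given fit.)

Step 3: Change in slope
Δβ₁ = 3.1462 − 2.5030 = +0.6432
Relative change = +0.6432 / 2.5030 × 100% = +25.7%
→ the slope increases when the point is added.

A high-leverage point only changes the slope if it is off the original line; here y = 67.07 is above the original trend, so the slope increases.
In practice: check such a point for data-entry or measurement error; refit with and without it and report both if conclusions differ.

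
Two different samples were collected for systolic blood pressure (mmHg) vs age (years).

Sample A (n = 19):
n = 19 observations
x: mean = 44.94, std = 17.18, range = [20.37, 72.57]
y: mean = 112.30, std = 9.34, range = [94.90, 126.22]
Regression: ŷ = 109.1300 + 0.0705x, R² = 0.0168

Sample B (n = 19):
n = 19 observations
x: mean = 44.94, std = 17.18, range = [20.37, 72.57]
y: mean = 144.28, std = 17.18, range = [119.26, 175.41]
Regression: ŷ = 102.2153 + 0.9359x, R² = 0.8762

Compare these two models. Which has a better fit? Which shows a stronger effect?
Model B has the better fit (R² = 0.8762 vs 0.0168). Model B shows the stronger effect (|β₁| = 0.9359 vs 0.0705).

Model Comparison:

Fit — compare R²:
- Model A: R² = 0.0168 → 1.68% of variance in blood pressure explained
- Model B: R² = 0.8762 → 87.62% of variance in blood pressure explained
- 0.8762 > 0.0168 → Model B has the better fit

Which has the larger per-year effect? (|β₁|)
- Model A: β₁ = 0.0705 → predicted blood pressure rises 0.0705 mmHg per additional year of age
- Model B: β₁ = 0.9359 → predicted blood pressure rises 0.9359 mmHg per additional year of age
- |0.0705| < |0.9359| → Model B shows the stronger marginal effect

Notes:
- The two samples could reflect different populations, time periods, or measurement quality.
- A steeper slope doesn't make a better model if the scatter around the line is large.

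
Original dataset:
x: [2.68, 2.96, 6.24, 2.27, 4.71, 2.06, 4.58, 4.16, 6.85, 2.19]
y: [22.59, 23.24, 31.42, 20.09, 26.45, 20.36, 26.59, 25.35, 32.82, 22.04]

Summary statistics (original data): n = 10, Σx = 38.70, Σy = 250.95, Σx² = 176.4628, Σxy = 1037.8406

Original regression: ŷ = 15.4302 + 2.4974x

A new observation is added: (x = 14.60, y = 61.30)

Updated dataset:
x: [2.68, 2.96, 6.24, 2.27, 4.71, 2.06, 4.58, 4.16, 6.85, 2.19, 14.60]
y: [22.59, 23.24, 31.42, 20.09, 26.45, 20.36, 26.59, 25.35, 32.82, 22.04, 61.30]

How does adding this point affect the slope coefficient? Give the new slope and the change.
New slope β₁ = 3.1960 versus 2.4974 before: a change of +0.6986 (+28.0%).

x = 14.60 lies well outside the original x-range [2.06, 6.85] (x̄ ≈ 3.87), so this observation has high leverage and can move the slope substantially.

Step 1: Update the sums with the new point (n goes from 10 to 11)
Σx  = 38.70 + 14.60 = 53.30
Σy  = 250.95 + 61.30 = 312.25
Σx² = 176.4628 + 14.60² = 176.4628 + 213.1600 = 389.6228
Σxy = 1037.8406 + 14.60×61.30 = 1037.8406 + 894.9800 = 1932.8206

Step 2: Recompute the slope with b₁ = (nΣxy − ΣxΣy) / (nΣx² − (Σx)²)
Numerator   = 11×1932.8206 − 53.30×312.25 = 21261.0266 − 16642.9250 = 4618.1016
Denominator = 11×389.6228 − 53.30² = 4285.8508 − 2840.8900 = 1444.9608
b₁(new) = 4618.1016 / 1444.9608 = 3.1960

(Same formula on the original sums: (10×1037.8406 − 38.70×250.95) / (10×176.4628 − 38.70²) = 666.6410 / 266.9380 = 2.4974, matching the given fit.)

Step 3: Change in slope
Δβ₁ = 3.1960 − 2.4974 = +0.6986
Relative change = +0.6986 / 2.4974 × 100% = +28.0%
→ the slope increases when the point is added.

Because the point sits above the extension of the original line at a high-leverage x, it tilts the fit up.
In practice: refit with and without it and report both if conclusions differ; investigate whether it comes from the same population as the rest of the sample.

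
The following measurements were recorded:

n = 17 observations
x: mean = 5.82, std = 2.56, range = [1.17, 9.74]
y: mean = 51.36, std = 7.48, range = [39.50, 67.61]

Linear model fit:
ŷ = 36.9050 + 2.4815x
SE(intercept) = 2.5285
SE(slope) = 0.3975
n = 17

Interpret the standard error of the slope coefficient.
SE(slope) = 0.3975 measures the uncertainty in the estimated slope. The coefficient is estimated precisely (SE/|β̂₁| = 16.0%).

SE(β̂₁) = 0.3975 says: if we drew many samples of n = 17 from the same population and refit each time, the fitted slopes would scatter with a standard deviation of roughly 0.3975 around the true β₁.

Relative precision:
- SE / |β̂₁| = 0.3975 / 2.4815 = 16.0%
- Rule of thumb (under 20%: precise; 20% to under 50%: moderately precise; 50% or more: imprecise) → precise

Rough 95% range (±2 SE): 2.4815 ± 0.7950 → (1.6865, 3.2765).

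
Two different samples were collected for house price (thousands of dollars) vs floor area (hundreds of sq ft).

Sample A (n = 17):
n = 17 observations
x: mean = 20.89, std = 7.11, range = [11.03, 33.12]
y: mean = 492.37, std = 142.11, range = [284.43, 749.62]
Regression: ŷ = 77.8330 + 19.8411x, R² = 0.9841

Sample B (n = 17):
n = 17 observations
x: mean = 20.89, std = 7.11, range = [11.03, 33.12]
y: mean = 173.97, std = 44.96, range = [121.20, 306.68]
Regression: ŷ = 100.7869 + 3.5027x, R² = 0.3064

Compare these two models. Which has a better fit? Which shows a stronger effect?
Model A has the better fit (R² = 0.9841 vs 0.3064). Model A shows the stronger effect (|β₁| = 19.8411 vs 3.5027).

Model Comparison:

Goodness of fit (R²):
- Model A: R² = 0.9841 → 98.41% of variance in house price explained
- Model B: R² = 0.3064 → 30.64% of variance in house price explained
- 0.9841 > 0.3064 → Model A has the better fit

Effect size (slope magnitude):
- Model A: β₁ = 19.8411 → predicted house price rises 19.8411 thousand dollars per additional hundred sq ft of floor area
- Model B: β₁ = 3.5027 → predicted house price rises 3.5027 thousand dollars per additional hundred sq ft of floor area
- |19.8411| > |3.5027| → Model A shows the stronger marginal effect

Note: The two samples could reflect different populations, time periods, or measurement quality.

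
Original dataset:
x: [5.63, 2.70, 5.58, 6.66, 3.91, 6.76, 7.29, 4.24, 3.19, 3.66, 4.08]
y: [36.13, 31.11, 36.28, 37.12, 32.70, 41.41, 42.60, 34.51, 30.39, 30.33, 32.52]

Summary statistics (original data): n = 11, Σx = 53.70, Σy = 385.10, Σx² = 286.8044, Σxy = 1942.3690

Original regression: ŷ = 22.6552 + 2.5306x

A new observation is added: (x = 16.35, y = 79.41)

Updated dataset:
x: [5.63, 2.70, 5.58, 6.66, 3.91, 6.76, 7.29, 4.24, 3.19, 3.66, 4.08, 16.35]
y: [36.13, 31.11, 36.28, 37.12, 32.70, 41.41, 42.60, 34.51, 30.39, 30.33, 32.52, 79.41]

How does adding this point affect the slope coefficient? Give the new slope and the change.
Adding the point moves β₁ from 2.5306 to 3.6440, i.e. it increases by 1.1134 (+44.0%).

x = 16.35 lies well outside the original x-range [2.70, 7.29] (x̄ ≈ 4.88), so this observation has high leverage and can move the slope substantially.

Step 1: Update the sums with the new point (n goes from 11 to 12)
Σx  = 53.70 + 16.35 = 70.05
Σy  = 385.10 + 79.41 = 464.51
Σx² = 286.8044 + 16.35² = 286.8044 + 267.3225 = 554.1269
Σxy = 1942.3690 + 16.35×79.41 = 1942.3690 + 1298.3535 = 3240.7225

Step 2: Recompute the slope with b₁ = (nΣxy − ΣxΣy) / (nΣx² − (Σx)²)
Numerator   = 12×3240.7225 − 70.05×464.51 = 38888.6700 − 32538.9255 = 6349.7445
Denominator = 12×554.1269 − 70.05² = 6649.5228 − 4907.0025 = 1742.5203
b₁(new) = 6349.7445 / 1742.5203 = 3.6440

(Same formula on the original sums: (11×1942.3690 − 53.70×385.10) / (11×286.8044 − 53.70²) = 686.1890 / 271.1584 = 2.5306, matching the given fit.)

Step 3: Change in slope
Δβ₁ = 3.6440 − 2.5306 = +1.1134
Relative change = +1.1134 / 2.5306 × 100% = +44.0%
→ the slope increases when the point is added.

A high-leverage point only changes the slope if it is off the original line; here y = 79.41 is above the original trend, so the slope increases.
In practice: examine leverage (hᵢ) and Cook's distance rather than deleting it automatically.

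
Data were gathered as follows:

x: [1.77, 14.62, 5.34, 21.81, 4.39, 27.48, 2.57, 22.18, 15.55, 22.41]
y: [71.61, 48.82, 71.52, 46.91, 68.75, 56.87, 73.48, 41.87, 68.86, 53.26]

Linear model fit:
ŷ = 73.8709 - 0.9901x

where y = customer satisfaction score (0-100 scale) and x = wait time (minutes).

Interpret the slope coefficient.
For each additional minute of wait time, predicted satisfaction score decreases by approximately 0.9901 points.

β₁ = -0.9901 is the change in predicted satisfaction score (points) per additional minute of wait time.

Interpretation:
- Wait time up by 1 minute → predicted satisfaction score decreases by 0.9901 points
- The effect is assumed constant over the observed range of x (linearity)

The intercept β₀ = 73.8709 is the predicted satisfaction score when wait time = 0; since the smallest observed x is 1.77, this is an extrapolation and mainly anchors the line.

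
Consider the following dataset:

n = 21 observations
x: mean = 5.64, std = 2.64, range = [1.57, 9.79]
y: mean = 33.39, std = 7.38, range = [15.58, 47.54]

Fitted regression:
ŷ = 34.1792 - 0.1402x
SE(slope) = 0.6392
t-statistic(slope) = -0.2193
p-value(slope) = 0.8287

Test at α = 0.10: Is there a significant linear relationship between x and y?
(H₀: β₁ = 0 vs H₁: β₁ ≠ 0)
Fail to reject H₀: p-value = 0.8287 ≥ α = 0.10. The linear relationship is not significant at the 10% level.

Hypothesis test for the slope coefficient:

H₀: β₁ = 0 (no linear relationship)
H₁: β₁ ≠ 0 (linear relationship exists)

Test statistic: t = β̂₁ / SE(β̂₁) = -0.1402 / 0.6392 = -0.2193

The p-value (0.8287) is the probability, under H₀, of a t-statistic at least as extreme as |t| = 0.2193 (two-sided, df = n − 2 = 19).

Decision rule: reject H₀ if p-value < α.
p-value = 0.8287 ≥ α = 0.10 → fail to reject H₀.

Conclusion: the linear association between x and y is not significant at the 10% level.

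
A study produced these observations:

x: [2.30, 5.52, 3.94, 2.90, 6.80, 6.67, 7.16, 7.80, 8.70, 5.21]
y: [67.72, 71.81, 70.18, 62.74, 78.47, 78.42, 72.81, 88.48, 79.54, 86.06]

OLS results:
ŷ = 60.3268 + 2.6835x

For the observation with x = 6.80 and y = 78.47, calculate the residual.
Residual = -0.1046

The residual is the difference between the actual value and the predicted value:

Residual = y - ŷ

Step 1: Calculate predicted value
ŷ = 60.3268 + 2.6835 × 6.80
ŷ = 78.5746

Step 2: Calculate residual
Residual = 78.47 - 78.5746
Residual = -0.1046

Sign check: y < ŷ, so the point is below the line and the fit overestimates here.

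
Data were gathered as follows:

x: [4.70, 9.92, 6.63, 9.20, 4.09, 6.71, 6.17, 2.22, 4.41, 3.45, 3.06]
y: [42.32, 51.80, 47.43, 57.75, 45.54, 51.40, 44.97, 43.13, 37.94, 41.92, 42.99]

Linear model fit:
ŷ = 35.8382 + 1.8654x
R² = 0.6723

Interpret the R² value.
R² = 0.6723 means 67.23% of the variation in y is explained by the linear relationship with x. This indicates a moderate fit.

The coefficient of determination R² is the fraction of the total variation in y that the fitted line accounts for.

Here R² = 0.6723:
- Explained: 67.23% of the variation in y
- Unexplained (residual): 100% − 67.23% = 32.77%
- Rule of thumb (below 0.3 weak; 0.3 to below 0.7 moderate; 0.7 and above strong) → moderate

Note: R² says nothing about causation, and a high R² does not by itself mean the linear form is appropriate — check the residuals.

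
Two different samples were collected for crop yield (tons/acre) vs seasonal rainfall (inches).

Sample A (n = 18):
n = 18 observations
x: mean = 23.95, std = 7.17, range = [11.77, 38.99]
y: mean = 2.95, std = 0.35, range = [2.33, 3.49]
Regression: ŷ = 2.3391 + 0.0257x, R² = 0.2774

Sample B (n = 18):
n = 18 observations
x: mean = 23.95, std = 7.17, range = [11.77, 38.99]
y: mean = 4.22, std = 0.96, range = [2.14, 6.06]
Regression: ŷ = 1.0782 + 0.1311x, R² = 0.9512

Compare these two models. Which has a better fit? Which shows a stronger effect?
Model B has the better fit (R² = 0.9512 vs 0.2774). Model B shows the stronger effect (|β₁| = 0.1311 vs 0.0257).

Model Comparison:

Fit — compare R²:
- Model A: R² = 0.2774 → 27.74% of variance in crop yield explained
- Model B: R² = 0.9512 → 95.12% of variance in crop yield explained
- 0.9512 > 0.2774 → Model B has the better fit

Strength of effect — compare |β₁|:
- Model A: β₁ = 0.0257 → predicted crop yield rises 0.0257 tons/acre per additional inch of rainfall
- Model B: β₁ = 0.1311 → predicted crop yield rises 0.1311 tons/acre per additional inch of rainfall
- |0.0257| < |0.1311| → Model B shows the stronger marginal effect

Notes:
- A better fit (higher R²) doesn't necessarily mean a more important relationship.
- The two samples could reflect different populations, time periods, or measurement quality.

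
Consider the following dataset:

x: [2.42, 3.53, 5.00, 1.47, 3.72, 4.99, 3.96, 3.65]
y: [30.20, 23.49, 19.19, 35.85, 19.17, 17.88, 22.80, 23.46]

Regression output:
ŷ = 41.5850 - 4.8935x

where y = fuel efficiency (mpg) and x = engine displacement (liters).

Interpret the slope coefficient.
An increase of one liter in engine displacement is associated with a 4.8935 mpg decrease in predicted fuel efficiency.

The slope coefficient β₁ = -4.8935 represents the marginal effect of engine displacement on fuel efficiency.

Interpretation:
- Engine displacement up by 1 liter → predicted fuel efficiency decreases by 4.8935 mpg
- This is a linear approximation: the same per-unit change is assumed across the whole observed x range
- The sign (−) gives the direction; the magnitude 4.8935 gives the size of the effect per liter

The intercept β₀ = 41.5850 is the predicted fuel efficiency when engine displacement = 0; since the smallest observed x is 1.47, this is an extrapolation and mainly anchors the line.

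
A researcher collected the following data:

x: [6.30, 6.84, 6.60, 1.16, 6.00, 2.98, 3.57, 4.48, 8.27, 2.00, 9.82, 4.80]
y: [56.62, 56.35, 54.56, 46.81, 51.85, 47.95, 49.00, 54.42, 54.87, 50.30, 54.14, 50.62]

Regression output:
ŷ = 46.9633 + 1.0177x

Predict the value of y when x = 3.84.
ŷ = 50.8713

To predict y for x = 3.84, substitute into the regression equation:

ŷ = 46.9633 + 1.0177 × 3.84
ŷ = 46.9633 + 3.9080
ŷ = 50.8713

This is a point prediction; actual observations scatter around it by roughly the residual standard deviation.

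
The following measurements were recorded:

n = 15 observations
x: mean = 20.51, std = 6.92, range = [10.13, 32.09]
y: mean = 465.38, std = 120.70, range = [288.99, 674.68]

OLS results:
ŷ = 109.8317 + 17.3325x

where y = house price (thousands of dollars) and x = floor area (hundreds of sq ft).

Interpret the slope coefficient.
An increase of one hundred sq ft in floor area is associated with a 17.3325 thousand dollars increase in predicted house price.

β₁ = 17.3325 is the change in predicted house price (thousand dollars) per additional hundred sq ft of floor area.

Interpretation:
- Floor area up by 1 hundred sq ft → predicted house price increases by 17.3325 thousand dollars
- This is a linear approximation: the same per-unit change is assumed across the whole observed x range

The intercept β₀ = 109.8317 is the predicted house price when floor area = 0; since the smallest observed x is 10.13, this is an extrapolation and mainly anchors the line.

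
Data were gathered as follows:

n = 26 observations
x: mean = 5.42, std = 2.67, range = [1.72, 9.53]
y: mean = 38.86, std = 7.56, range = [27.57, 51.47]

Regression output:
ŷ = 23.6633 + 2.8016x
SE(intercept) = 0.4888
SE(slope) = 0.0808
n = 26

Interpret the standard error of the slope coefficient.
SE(slope) = 0.0808 measures the uncertainty in the estimated slope. The coefficient is estimated precisely (SE/|β̂₁| = 2.9%).

SE(β̂₁) = 0.0808 says: if we drew many samples of n = 26 from the same population and refit each time, the fitted slopes would scatter with a standard deviation of roughly 0.0808 around the true β₁.

Relative precision:
- SE / |β̂₁| = 0.0808 / 2.8016 = 2.9%
- Rule of thumb (under 20%: precise; 20% to under 50%: moderately precise; 50% or more: imprecise) → precise

Link to interval estimation: a confidence interval for β₁ is β̂₁ ± t* × 0.0808, so SE sets the half-width per unit of t*.

What drives SE(β̂₁): more residual scatter → larger SE; larger n (here n = 26) → smaller SE; wider spread of x values → smaller SE.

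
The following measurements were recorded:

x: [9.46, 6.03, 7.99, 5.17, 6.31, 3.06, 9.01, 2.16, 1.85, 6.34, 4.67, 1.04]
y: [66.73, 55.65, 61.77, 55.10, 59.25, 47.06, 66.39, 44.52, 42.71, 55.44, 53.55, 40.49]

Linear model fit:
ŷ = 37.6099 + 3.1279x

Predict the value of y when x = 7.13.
ŷ = 59.9118

To predict y for x = 7.13, substitute into the regression equation:

ŷ = 37.6099 + 3.1279 × 7.13
ŷ = 37.6099 + 22.3019
ŷ = 59.9118

This is a point prediction; actual observations scatter around it by roughly the residual standard deviation.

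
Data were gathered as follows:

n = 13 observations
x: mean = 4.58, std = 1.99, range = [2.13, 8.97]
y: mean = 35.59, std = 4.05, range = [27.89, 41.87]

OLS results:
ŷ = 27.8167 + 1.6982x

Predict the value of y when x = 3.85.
ŷ = 34.3548

Plug x = 3.85 into the fitted line:

ŷ = 27.8167 + 1.6982 × 3.85
ŷ = 27.8167 + 6.5381
ŷ = 34.3548

This is a point prediction; actual observations scatter around it by roughly the residual standard deviation.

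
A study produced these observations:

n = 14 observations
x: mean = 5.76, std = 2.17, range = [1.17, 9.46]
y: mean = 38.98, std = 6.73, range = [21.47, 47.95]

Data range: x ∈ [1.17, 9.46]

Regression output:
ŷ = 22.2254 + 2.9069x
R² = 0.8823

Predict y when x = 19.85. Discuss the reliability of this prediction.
The equation gives ŷ = 79.9274; however x = 19.85 is 10.39 units above the observed range, so this extrapolated value should not be trusted.

Prediction calculation:
ŷ = 22.2254 + 2.9069 × 19.85
ŷ = 79.9274

Reliability:
- Data range: x ∈ [1.17, 9.46]
- Prediction point: x = 19.85 is 10.39 units above the observed range → this is EXTRAPOLATION, not interpolation

Why that matters here:
- Real relationships often flatten, saturate, or turn nonlinear at extremes
- The linear relationship may not hold outside the observed range

The R² = 0.8823 only validates the fit within [1.17, 9.46]; treat ŷ = 79.9274 with caution.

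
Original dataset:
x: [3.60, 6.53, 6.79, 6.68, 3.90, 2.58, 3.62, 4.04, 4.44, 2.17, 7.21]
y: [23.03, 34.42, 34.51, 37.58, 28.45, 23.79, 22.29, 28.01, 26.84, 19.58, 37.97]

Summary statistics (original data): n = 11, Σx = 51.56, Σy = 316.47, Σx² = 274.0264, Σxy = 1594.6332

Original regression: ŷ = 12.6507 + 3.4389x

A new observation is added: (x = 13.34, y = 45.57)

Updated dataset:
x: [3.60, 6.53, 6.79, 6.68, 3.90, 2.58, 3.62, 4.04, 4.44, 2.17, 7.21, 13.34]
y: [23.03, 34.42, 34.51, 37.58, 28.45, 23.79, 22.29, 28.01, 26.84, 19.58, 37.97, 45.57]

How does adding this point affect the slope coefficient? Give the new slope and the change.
Adding the point moves β₁ from 3.4389 to 2.4213, i.e. it decreases by 1.0176 (-29.6%).

x = 13.34 lies well outside the original x-range [2.17, 7.21] (x̄ ≈ 4.69), so this observation has high leverage and can move the slope substantially.

Step 1: Update the sums with the new point (n goes from 11 to 12)
Σx  = 51.56 + 13.34 = 64.90
Σy  = 316.47 + 45.57 = 362.04
Σx² = 274.0264 + 13.34² = 274.0264 + 177.9556 = 451.9820
Σxy = 1594.6332 + 13.34×45.57 = 1594.6332 + 607.9038 = 2202.5370

Step 2: Recompute the slope with b₁ = (nΣxy − ΣxΣy) / (nΣx² − (Σx)²)
Numerator   = 12×2202.5370 − 64.90×362.04 = 26430.4440 − 23496.3960 = 2934.0480
Denominator = 12×451.9820 − 64.90² = 5423.7840 − 4212.0100 = 1211.7740
b₁(new) = 2934.0480 / 1211.7740 = 2.4213

(Same formula on the original sums: (11×1594.6332 − 51.56×316.47) / (11×274.0264 − 51.56²) = 1223.7720 / 355.8568 = 3.4389, matching the given fit.)

Step 3: Change in slope
Δβ₁ = 2.4213 − 3.4389 = -1.0176
Relative change = -1.0176 / 3.4389 × 100% = -29.6%
→ the slope decreases when the point is added.

Because the point sits below the extension of the original line at a high-leverage x, it tilts the fit down.
In practice: investigate whether it comes from the same population as the rest of the sample.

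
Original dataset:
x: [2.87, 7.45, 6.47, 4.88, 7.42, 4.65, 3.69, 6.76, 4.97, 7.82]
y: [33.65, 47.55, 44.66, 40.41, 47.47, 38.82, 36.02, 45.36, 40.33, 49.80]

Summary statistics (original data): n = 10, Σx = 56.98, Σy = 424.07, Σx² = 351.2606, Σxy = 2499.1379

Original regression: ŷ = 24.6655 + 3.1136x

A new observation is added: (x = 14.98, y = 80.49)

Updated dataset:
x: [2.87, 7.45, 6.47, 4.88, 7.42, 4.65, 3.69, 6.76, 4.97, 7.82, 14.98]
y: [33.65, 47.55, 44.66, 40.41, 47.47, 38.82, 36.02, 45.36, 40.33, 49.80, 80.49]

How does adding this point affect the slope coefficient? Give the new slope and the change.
Adding the point moves β₁ from 3.1136 to 3.8522, i.e. it increases by 0.7386 (+23.7%).

The new point has HIGH LEVERAGE: x = 14.98 is far from the original mean x̄ = 56.98/10 ≈ 5.70 (original range [2.87, 7.82]).

Step 1: Update the sums with the new point (n goes from 10 to 11)
Σx  = 56.98 + 14.98 = 71.96
Σy  = 424.07 + 80.49 = 504.56
Σx² = 351.2606 + 14.98² = 351.2606 + 224.4004 = 575.6610
Σxy = 2499.1379 + 14.98×80.49 = 2499.1379 + 1205.7402 = 3704.8781

Step 2: Recompute the slope with b₁ = (nΣxy − ΣxΣy) / (nΣx² − (Σx)²)
Numerator   = 11×3704.8781 − 71.96×504.56 = 40753.6591 − 36308.1376 = 4445.5215
Denominator = 11×575.6610 − 71.96² = 6332.2710 − 5178.2416 = 1154.0294
b₁(new) = 4445.5215 / 1154.0294 = 3.8522

(Same formula on the original sums: (10×2499.1379 − 56.98×424.07) / (10×351.2606 − 56.98²) = 827.8704 / 265.8856 = 3.1136, matching the given fit.)

Step 3: Change in slope
Δβ₁ = 3.8522 − 3.1136 = +0.7386
Relative change = +0.7386 / 3.1136 × 100% = +23.7%
→ the slope increases when the point is added.

A high-leverage point only changes the slope if it is off the original line; here y = 80.49 is above the original trend, so the slope increases.
In practice: refit with and without it and report both if conclusions differ.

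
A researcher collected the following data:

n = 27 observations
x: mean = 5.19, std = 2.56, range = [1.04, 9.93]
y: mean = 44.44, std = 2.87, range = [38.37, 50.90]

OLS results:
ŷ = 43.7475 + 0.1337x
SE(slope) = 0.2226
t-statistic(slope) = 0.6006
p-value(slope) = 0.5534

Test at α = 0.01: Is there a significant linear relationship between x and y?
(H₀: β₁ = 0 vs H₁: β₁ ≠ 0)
Since p-value = 0.5534 ≥ α = 0.01, fail to reject H₀ — the slope is not significantly different from 0.

Hypothesis test for the slope coefficient:

H₀: β₁ = 0 (no linear relationship)
H₁: β₁ ≠ 0 (linear relationship exists)

Test statistic: t = β̂₁ / SE(β̂₁) = 0.1337 / 0.2226 = 0.6006

The p-value (0.5534) is the probability, under H₀, of a t-statistic at least as extreme as |t| = 0.6006 (two-sided, df = n − 2 = 25).

Decision rule: reject H₀ if p-value < α.
p-value = 0.5534 ≥ α = 0.01 → fail to reject H₀.

There is not sufficient evidence at the 1% significance level to conclude that a linear relationship exists between x and y.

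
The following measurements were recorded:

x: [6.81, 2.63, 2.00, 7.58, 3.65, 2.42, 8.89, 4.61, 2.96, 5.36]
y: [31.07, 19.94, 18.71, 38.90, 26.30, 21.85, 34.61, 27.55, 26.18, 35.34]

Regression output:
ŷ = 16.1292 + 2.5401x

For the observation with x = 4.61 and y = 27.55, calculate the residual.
Residual = -0.2891

The residual is the difference between the actual value and the predicted value:

Residual = y - ŷ

Step 1: Calculate predicted value
ŷ = 16.1292 + 2.5401 × 4.61
ŷ = 27.8391

Step 2: Calculate residual
Residual = 27.55 - 27.8391
Residual = -0.2891

Interpretation: the model overestimates the actual value by 0.2891 at this point (negative residual → observation lies below the fitted line).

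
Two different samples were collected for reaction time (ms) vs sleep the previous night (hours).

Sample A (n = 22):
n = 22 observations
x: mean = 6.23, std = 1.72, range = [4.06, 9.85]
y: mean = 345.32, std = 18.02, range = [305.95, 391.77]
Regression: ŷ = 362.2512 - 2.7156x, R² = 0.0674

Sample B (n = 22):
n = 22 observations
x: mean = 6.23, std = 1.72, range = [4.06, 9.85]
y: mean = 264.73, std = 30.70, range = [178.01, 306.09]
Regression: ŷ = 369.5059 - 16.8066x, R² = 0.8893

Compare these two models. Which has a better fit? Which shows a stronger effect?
Model B has the better fit (R² = 0.8893 vs 0.0674). Model B shows the stronger effect (|β₁| = 16.8066 vs 2.7156).

Model Comparison:

Which explains more variance? (R²)
- Model A: R² = 0.0674 → 6.74% of variance in reaction time explained
- Model B: R² = 0.8893 → 88.93% of variance in reaction time explained
- 0.8893 > 0.0674 → Model B has the better fit

Effect size (slope magnitude):
- Model A: β₁ = -2.7156 → predicted reaction time falls 2.7156 ms per additional hour of sleep
- Model B: β₁ = -16.8066 → predicted reaction time falls 16.8066 ms per additional hour of sleep
- |-2.7156| < |-16.8066| → Model B shows the stronger marginal effect

Note: R² measures how tightly points cluster around the line; β₁ measures how steep the line is — they answer different questions.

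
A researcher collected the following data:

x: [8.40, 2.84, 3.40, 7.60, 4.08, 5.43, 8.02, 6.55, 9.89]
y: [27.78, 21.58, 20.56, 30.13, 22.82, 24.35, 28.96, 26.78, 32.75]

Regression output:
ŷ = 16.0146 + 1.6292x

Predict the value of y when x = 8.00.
ŷ = 29.0482

Plug x = 8.00 into the fitted line:

ŷ = 16.0146 + 1.6292 × 8.00
ŷ = 16.0146 + 13.0336
ŷ = 29.0482

This is the fitted mean response at that x — an individual observation would come with a wider prediction interval.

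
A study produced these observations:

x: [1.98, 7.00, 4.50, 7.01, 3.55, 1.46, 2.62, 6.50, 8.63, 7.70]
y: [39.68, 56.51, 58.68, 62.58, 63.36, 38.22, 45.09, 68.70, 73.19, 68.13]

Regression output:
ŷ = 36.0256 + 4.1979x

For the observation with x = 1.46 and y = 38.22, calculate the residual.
Residual = -3.9345

The residual is the difference between the actual value and the predicted value:

Residual = y - ŷ

Step 1: Calculate predicted value
ŷ = 36.0256 + 4.1979 × 1.46
ŷ = 42.1545

Step 2: Calculate residual
Residual = 38.22 - 42.1545
Residual = -3.9345

Sign check: y < ŷ, so the point is below the line and the fit overestimates here.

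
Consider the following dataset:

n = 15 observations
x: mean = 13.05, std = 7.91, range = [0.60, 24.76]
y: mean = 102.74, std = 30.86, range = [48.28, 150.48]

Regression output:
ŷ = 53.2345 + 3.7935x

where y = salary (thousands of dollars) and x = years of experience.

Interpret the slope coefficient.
On average, salary is about 3.7935 thousand dollars higher for every extra year of experience.

β₁ = 3.7935 is the change in predicted salary (thousand dollars) per additional year of experience.

Interpretation:
- Experience up by 1 year → predicted salary increases by 3.7935 thousand dollars
- This is a linear approximation: the same per-unit change is assumed across the whole observed x range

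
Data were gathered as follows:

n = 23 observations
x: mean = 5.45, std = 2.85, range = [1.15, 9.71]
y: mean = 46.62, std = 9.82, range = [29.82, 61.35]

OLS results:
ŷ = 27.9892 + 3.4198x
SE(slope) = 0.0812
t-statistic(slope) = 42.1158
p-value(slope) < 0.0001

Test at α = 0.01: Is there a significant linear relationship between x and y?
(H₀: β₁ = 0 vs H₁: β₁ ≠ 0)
p-value < 0.0001 < α = 0.01, so we reject H₀. The relationship is significant.

Hypothesis test for the slope coefficient:

H₀: β₁ = 0 (no linear relationship)
H₁: β₁ ≠ 0 (linear relationship exists)

Test statistic: t = β̂₁ / SE(β̂₁) = 3.4198 / 0.0812 = 42.1158

With df = 21, the two-sided p-value for |t| = 42.1158 is <0.0001.

Decision rule: reject H₀ if p-value < α.
p-value < 0.0001 < α = 0.01 → reject H₀.

At α = 0.01 the data do provide convincing evidence of a nonzero slope.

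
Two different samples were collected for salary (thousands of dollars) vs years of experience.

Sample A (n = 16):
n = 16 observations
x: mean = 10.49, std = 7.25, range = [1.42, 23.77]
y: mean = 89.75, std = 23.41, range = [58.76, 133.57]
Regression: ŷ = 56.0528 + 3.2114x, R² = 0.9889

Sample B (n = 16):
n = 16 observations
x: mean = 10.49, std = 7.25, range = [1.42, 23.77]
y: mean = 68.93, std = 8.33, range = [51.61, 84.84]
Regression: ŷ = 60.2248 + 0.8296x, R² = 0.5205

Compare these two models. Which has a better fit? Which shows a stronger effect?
Model A has the better fit (R² = 0.9889 vs 0.5205). Model A shows the stronger effect (|β₁| = 3.2114 vs 0.8296).

Model Comparison:

Fit — compare R²:
- Model A: R² = 0.9889 → 98.89% of variance in salary explained
- Model B: R² = 0.5205 → 52.05% of variance in salary explained
- 0.9889 > 0.5205 → Model A has the better fit

Strength of effect — compare |β₁|:
- Model A: β₁ = 3.2114 → predicted salary rises 3.2114 thousand dollars per additional year of experience
- Model B: β₁ = 0.8296 → predicted salary rises 0.8296 thousand dollars per additional year of experience
- |3.2114| > |0.8296| → Model A shows the stronger marginal effect

Notes:
- The two samples could reflect different populations, time periods, or measurement quality.
- A better fit (higher R²) doesn't necessarily mean a more important relationship.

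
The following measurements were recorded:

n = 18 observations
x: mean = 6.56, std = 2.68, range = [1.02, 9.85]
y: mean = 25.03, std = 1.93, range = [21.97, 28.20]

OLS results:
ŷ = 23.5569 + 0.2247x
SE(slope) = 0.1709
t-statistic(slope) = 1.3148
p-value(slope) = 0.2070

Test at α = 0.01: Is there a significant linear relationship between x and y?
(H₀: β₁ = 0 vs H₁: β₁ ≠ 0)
Fail to reject H₀: p-value = 0.2070 ≥ α = 0.01. The linear relationship is not significant at the 1% level.

Hypothesis test for the slope coefficient:

H₀: β₁ = 0 (no linear relationship)
H₁: β₁ ≠ 0 (linear relationship exists)

Test statistic: t = β̂₁ / SE(β̂₁) = 0.2247 / 0.1709 = 1.3148

p = 0.2070: how often a slope estimate this far from 0 (in SE units) would arise by chance if β₁ were truly 0.

Decision rule: reject H₀ if p-value < α.
p-value = 0.2070 ≥ α = 0.01 → fail to reject H₀.

Conclusion: the linear association between x and y is not significant at the 1% level.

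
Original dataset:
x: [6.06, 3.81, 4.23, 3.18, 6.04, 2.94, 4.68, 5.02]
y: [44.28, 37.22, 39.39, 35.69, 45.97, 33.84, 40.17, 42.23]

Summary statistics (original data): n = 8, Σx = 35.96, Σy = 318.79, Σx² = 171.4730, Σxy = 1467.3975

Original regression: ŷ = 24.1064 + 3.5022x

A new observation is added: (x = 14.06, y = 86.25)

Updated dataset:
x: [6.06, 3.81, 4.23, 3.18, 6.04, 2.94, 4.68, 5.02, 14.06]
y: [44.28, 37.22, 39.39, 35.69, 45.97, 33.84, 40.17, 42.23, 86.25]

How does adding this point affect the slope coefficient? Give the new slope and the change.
New slope β₁ = 4.7056 versus 3.5022 before: a change of +1.2034 (+34.4%).

The new point has HIGH LEVERAGE: x = 14.06 is far from the original mean x̄ = 35.96/8 ≈ 4.50 (original range [2.94, 6.06]).

Step 1: Update the sums with the new point (n goes from 8 to 9)
Σx  = 35.96 + 14.06 = 50.02
Σy  = 318.79 + 86.25 = 405.04
Σx² = 171.4730 + 14.06² = 171.4730 + 197.6836 = 369.1566
Σxy = 1467.3975 + 14.06×86.25 = 1467.3975 + 1212.6750 = 2680.0725

Step 2: Recompute the slope with b₁ = (nΣxy − ΣxΣy) / (nΣx² − (Σx)²)
Numerator   = 9×2680.0725 − 50.02×405.04 = 24120.6525 − 20260.1008 = 3860.5517
Denominator = 9×369.1566 − 50.02² = 3322.4094 − 2502.0004 = 820.4090
b₁(new) = 3860.5517 / 820.4090 = 4.7056

(Same formula on the original sums: (8×1467.3975 − 35.96×318.79) / (8×171.4730 − 35.96²) = 275.4916 / 78.6624 = 3.5022, matching the given fit.)

Step 3: Change in slope
Δβ₁ = 4.7056 − 3.5022 = +1.2034
Relative change = +1.2034 / 3.5022 × 100% = +34.4%
→ the slope increases when the point is added.

A high-leverage point only changes the slope if it is off the original line; here y = 86.25 is above the original trend, so the slope increases.
In practice: examine leverage (hᵢ) and Cook's distance rather than deleting it automatically.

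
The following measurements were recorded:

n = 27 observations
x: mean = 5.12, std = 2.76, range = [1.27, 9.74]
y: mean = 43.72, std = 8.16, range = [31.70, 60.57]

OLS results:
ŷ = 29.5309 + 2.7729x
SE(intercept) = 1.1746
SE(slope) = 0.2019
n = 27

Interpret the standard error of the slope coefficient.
SE(slope) = 0.2019 measures the uncertainty in the estimated slope. The coefficient is estimated precisely (SE/|β̂₁| = 7.3%).

What SE measures:
- The standard error quantifies the sampling variability of the coefficient estimate
- It is the estimated standard deviation of β̂₁ across hypothetical repeated samples of the same size
- Smaller SE → more precise estimate

Relative precision:
- SE / |β̂₁| = 0.2019 / 2.7729 = 7.3%
- Rule of thumb (under 20%: precise; 20% to under 50%: moderately precise; 50% or more: imprecise) → precise

Link to interval estimation: a confidence interval for β₁ is β̂₁ ± t* × 0.2019, so SE sets the half-width per unit of t*.

What drives SE(β̂₁): wider spread of x values → smaller SE; more residual scatter → larger SE; larger n (here n = 27) → smaller SE.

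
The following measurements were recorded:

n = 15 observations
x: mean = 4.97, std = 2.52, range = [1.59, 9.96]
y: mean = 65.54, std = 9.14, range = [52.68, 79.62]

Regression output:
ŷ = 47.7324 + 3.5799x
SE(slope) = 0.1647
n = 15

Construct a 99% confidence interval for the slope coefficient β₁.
The 99% CI for β₁ is (3.0838, 4.0760)

Confidence interval for the slope:

The 99% CI for β₁ is: β̂₁ ± t*(α/2, n-2) × SE(β̂₁)

Step 1: Find critical t-value
- Confidence level = 0.99
- Degrees of freedom = n - 2 = 15 - 2 = 13
- t*(α/2, 13) = 3.0123

Step 2: Calculate margin of error
Margin = 3.0123 × 0.1647 = 0.4961

Step 3: Construct interval
CI = 3.5799 ± 0.4961
CI = (3.0838, 4.0760)

Interpretation: We are 99% confident that the true slope β₁ lies between 3.0838 and 4.0760.
Since 0 is outside the interval, a two-sided test at α = 0.01 would reject H₀: β₁ = 0.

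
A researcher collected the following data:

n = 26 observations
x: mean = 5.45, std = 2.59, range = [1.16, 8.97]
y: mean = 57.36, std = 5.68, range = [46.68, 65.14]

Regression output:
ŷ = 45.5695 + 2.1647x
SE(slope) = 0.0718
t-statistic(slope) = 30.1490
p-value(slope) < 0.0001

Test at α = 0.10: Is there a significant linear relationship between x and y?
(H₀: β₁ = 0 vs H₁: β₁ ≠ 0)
Since p-value < 0.0001 < α = 0.10, reject H₀ — the slope is significantly different from 0.

Hypothesis test for the slope coefficient:

H₀: β₁ = 0 (no linear relationship)
H₁: β₁ ≠ 0 (linear relationship exists)

Test statistic: t = β̂₁ / SE(β̂₁) = 2.1647 / 0.0718 = 30.1490

The p-value (<0.0001) is the probability, under H₀, of a t-statistic at least as extreme as |t| = 30.1490 (two-sided, df = n − 2 = 24).

Decision rule: reject H₀ if p-value < α.
p-value < 0.0001 < α = 0.10 → reject H₀.

There is sufficient evidence at the 10% significance level to conclude that a linear relationship exists between x and y.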